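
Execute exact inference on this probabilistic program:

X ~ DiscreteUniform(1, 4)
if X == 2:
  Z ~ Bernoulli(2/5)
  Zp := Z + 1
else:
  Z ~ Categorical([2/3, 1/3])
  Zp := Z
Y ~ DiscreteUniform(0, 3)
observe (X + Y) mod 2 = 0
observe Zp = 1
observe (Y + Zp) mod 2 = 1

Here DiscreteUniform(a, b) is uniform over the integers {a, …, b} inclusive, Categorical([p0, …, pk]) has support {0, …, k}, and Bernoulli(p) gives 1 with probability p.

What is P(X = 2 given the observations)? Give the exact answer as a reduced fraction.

P(X = 2 | obs) = 9/14

Enumerate traces; 4 have nonzero weight after conditioning:
  (X=2, Z=0, Y=0) weight 3/80
  (X=2, Z=0, Y=2) weight 3/80
  (X=4, Z=1, Y=0) weight 1/48
  (X=4, Z=1, Y=2) weight 1/48
Group by X:
  weight(X=2) = 3/40
  weight(X=4) = 1/24
Total weight = 3/40 + 1/24 = 7/60
P(X=2 | obs) = 3/40 / 7/60 = 9/14
P(X=4 | obs) = 1/24 / 7/60 = 5/14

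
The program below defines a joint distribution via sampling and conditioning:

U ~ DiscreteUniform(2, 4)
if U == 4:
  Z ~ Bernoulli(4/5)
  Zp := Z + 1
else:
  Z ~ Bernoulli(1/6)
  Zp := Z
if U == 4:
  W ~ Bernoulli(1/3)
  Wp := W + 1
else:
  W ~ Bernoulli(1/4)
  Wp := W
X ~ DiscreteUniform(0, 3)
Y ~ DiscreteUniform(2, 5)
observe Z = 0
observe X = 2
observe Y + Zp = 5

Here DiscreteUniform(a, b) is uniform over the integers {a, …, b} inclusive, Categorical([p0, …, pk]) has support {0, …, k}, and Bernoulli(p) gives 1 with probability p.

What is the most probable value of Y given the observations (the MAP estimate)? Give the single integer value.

Enumerate traces; 6 have nonzero weight after conditioning:
  (U=2, Z=0, W=0, X=2, Y=5) weight 5/384
  (U=2, Z=0, W=1, X=2, Y=5) weight 5/1152
  (U=3, Z=0, W=0, X=2, Y=5) weight 5/384
  (U=3, Z=0, W=1, X=2, Y=5) weight 5/1152
  (U=4, Z=0, W=0, X=2, Y=4) weight 1/360
  (U=4, Z=0, W=1, X=2, Y=4) weight 1/720
Group by Y:
  weight(Y=4) = 1/240
  weight(Y=5) = 5/144
Total weight = 1/240 + 5/144 = 7/180
P(Y=4 | obs) = 1/240 / 7/180 = 3/28
P(Y=5 | obs) = 5/144 / 7/180 = 25/28
argmax = 5

argmax_v P(Y = v | obs) = 5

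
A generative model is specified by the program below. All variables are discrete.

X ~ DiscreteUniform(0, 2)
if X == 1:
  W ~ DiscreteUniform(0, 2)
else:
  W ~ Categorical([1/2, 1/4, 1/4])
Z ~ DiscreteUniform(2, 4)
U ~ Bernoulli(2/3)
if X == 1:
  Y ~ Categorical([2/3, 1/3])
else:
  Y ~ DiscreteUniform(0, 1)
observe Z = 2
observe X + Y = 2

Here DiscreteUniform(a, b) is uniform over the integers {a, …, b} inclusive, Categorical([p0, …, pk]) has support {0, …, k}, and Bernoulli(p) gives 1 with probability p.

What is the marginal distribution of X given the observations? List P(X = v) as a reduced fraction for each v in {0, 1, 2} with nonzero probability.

P(X=1) = 2/5, P(X=2) = 3/5

Enumerate traces; 12 have nonzero weight after conditioning:
  (X=1, W=0, Z=2, U=0, Y=1) weight 1/243
  (X=1, W=0, Z=2, U=1, Y=1) weight 2/243
  (X=1, W=1, Z=2, U=0, Y=1) weight 1/243
  (X=1, W=1, Z=2, U=1, Y=1) weight 2/243
  (X=1, W=2, Z=2, U=0, Y=1) weight 1/243
  (X=1, W=2, Z=2, U=1, Y=1) weight 2/243
  (X=2, W=0, Z=2, U=0, Y=0) weight 1/108
  (X=2, W=0, Z=2, U=1, Y=0) weight 1/54
  … 4 more
Group by X:
  weight(X=1) = 1/27
  weight(X=2) = 1/18
Total weight = 1/27 + 1/18 = 5/54
P(X=1 | obs) = 1/27 / 5/54 = 2/5
P(X=2 | obs) = 1/18 / 5/54 = 3/5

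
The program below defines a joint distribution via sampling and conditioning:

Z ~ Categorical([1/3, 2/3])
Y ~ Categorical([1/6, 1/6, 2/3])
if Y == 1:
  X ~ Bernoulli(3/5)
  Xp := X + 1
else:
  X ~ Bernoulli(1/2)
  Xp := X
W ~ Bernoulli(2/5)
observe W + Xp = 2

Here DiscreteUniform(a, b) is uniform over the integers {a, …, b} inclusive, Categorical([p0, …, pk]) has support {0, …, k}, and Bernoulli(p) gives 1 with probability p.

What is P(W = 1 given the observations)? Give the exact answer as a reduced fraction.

P(W = 1 | obs) = 29/38

Enumerate traces; 8 have nonzero weight after conditioning:
  (Z=0, Y=0, X=1, W=1) weight 1/90
  (Z=0, Y=1, X=0, W=1) weight 2/225
  (Z=0, Y=1, X=1, W=0) weight 1/50
  (Z=0, Y=2, X=1, W=1) weight 2/45
  (Z=1, Y=0, X=1, W=1) weight 1/45
  (Z=1, Y=1, X=0, W=1) weight 4/225
  (Z=1, Y=1, X=1, W=0) weight 1/25
  (Z=1, Y=2, X=1, W=1) weight 4/45
Group by W:
  weight(W=0) = 3/50
  weight(W=1) = 29/150
Total weight = 3/50 + 29/150 = 19/75
P(W=0 | obs) = 3/50 / 19/75 = 9/38
P(W=1 | obs) = 29/150 / 19/75 = 29/38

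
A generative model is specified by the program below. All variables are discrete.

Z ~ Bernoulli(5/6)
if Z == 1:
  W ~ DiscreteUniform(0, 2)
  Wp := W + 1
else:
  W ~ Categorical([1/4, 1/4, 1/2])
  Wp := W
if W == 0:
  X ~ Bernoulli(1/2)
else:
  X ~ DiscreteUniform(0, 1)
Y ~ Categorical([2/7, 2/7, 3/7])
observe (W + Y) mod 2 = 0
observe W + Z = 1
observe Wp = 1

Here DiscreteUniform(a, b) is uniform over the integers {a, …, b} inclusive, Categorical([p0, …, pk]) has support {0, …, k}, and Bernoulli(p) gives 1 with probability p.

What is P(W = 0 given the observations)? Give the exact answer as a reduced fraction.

Enumerate traces; 6 have nonzero weight after conditioning:
  (Z=0, W=1, X=0, Y=1) weight 1/168
  (Z=0, W=1, X=1, Y=1) weight 1/168
  (Z=1, W=0, X=0, Y=0) weight 5/126
  (Z=1, W=0, X=0, Y=2) weight 5/84
  (Z=1, W=0, X=1, Y=0) weight 5/126
  (Z=1, W=0, X=1, Y=2) weight 5/84
Group by W:
  weight(W=0) = 25/126
  weight(W=1) = 1/84
Total weight = 25/126 + 1/84 = 53/252
P(W=0 | obs) = 25/126 / 53/252 = 50/53
P(W=1 | obs) = 1/84 / 53/252 = 3/53

P(W = 0 | obs) = 50/53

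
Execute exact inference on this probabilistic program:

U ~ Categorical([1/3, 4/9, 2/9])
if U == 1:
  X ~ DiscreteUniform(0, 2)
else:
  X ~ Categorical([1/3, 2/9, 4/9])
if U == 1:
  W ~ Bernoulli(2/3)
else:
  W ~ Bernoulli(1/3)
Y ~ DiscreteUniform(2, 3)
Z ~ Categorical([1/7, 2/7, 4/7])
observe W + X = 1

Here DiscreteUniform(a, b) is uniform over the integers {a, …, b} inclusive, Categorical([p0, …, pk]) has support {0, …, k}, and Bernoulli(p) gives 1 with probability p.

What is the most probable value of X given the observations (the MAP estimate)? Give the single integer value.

argmax_v P(X = v | obs) = 0

Enumerate traces; 36 have nonzero weight after conditioning:
  (U=0, X=0, W=1, Y=2, Z=0) weight 1/378
  (U=0, X=0, W=1, Y=2, Z=1) weight 1/189
  (U=0, X=0, W=1, Y=2, Z=2) weight 2/189
  (U=0, X=0, W=1, Y=3, Z=0) weight 1/378
  (U=0, X=0, W=1, Y=3, Z=1) weight 1/189
  (U=0, X=0, W=1, Y=3, Z=2) weight 2/189
  (U=0, X=1, W=0, Y=2, Z=0) weight 2/567
  (U=0, X=1, W=0, Y=2, Z=1) weight 4/567
  … 28 more
Group by X:
  weight(X=0) = 13/81
  weight(X=1) = 32/243
Total weight = 13/81 + 32/243 = 71/243
P(X=0 | obs) = 13/81 / 71/243 = 39/71
P(X=1 | obs) = 32/243 / 71/243 = 32/71
argmax = 0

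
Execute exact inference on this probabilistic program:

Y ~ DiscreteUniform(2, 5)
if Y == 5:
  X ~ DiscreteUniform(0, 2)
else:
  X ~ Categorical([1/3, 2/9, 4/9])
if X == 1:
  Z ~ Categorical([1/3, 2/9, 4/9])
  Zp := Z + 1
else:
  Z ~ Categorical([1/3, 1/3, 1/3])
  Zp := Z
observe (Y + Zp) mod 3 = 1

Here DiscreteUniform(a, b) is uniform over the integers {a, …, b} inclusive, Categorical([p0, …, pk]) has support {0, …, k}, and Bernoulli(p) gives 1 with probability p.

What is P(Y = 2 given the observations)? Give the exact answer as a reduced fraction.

Enumerate traces; 12 have nonzero weight after conditioning:
  (Y=2, X=0, Z=2) weight 1/36
  (Y=2, X=1, Z=1) weight 1/81
  (Y=2, X=2, Z=2) weight 1/27
  (Y=3, X=0, Z=1) weight 1/36
  (Y=3, X=1, Z=0) weight 1/54
  (Y=3, X=2, Z=1) weight 1/27
  (Y=4, X=0, Z=0) weight 1/36
  (Y=4, X=1, Z=2) weight 2/81
  (Y=5, X=0, Z=2) weight 1/36
  … 3 more
Group by Y:
  weight(Y=2) = 25/324
  weight(Y=3) = 1/12
  weight(Y=4) = 29/324
  weight(Y=5) = 2/27
Total weight = 25/324 + 1/12 + 29/324 + 2/27 = 35/108
P(Y=2 | obs) = 25/324 / 35/108 = 5/21
P(Y=3 | obs) = 1/12 / 35/108 = 9/35
P(Y=4 | obs) = 29/324 / 35/108 = 29/105
P(Y=5 | obs) = 2/27 / 35/108 = 8/35

P(Y = 2 | obs) = 5/21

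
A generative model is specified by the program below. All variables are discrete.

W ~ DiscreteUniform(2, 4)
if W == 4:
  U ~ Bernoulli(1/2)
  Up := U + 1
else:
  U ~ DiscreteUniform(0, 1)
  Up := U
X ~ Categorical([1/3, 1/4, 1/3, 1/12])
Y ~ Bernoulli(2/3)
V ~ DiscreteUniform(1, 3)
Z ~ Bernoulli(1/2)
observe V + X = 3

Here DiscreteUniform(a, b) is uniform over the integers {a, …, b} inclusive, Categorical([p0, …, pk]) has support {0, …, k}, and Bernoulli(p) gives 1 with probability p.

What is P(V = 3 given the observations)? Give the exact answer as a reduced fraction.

P(V = 3 | obs) = 4/11

Enumerate traces; 72 have nonzero weight after conditioning:
  (W=2, U=0, X=0, Y=0, V=3, Z=0) weight 1/324
  (W=2, U=0, X=0, Y=0, V=3, Z=1) weight 1/324
  (W=2, U=0, X=0, Y=1, V=3, Z=0) weight 1/162
  (W=2, U=0, X=0, Y=1, V=3, Z=1) weight 1/162
  (W=2, U=0, X=1, Y=0, V=2, Z=0) weight 1/432
  (W=2, U=0, X=1, Y=0, V=2, Z=1) weight 1/432
  (W=2, U=0, X=1, Y=1, V=2, Z=0) weight 1/216
  (W=2, U=0, X=1, Y=1, V=2, Z=1) weight 1/216
  (W=2, U=0, X=2, Y=0, V=1, Z=0) weight 1/324
  … 63 more
Group by V:
  weight(V=1) = 1/9
  weight(V=2) = 1/12
  weight(V=3) = 1/9
Total weight = 1/9 + 1/12 + 1/9 = 11/36
P(V=1 | obs) = 1/9 / 11/36 = 4/11
P(V=2 | obs) = 1/12 / 11/36 = 3/11
P(V=3 | obs) = 1/9 / 11/36 = 4/11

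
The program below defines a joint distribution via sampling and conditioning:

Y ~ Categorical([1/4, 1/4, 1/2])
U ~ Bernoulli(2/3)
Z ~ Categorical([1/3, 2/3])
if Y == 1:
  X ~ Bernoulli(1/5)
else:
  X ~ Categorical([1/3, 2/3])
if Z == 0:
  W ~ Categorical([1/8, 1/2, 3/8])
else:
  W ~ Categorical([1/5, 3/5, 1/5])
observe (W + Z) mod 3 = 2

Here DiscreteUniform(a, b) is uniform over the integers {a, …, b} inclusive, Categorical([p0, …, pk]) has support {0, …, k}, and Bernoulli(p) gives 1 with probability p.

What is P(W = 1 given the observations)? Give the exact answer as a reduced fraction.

P(W = 1 | obs) = 16/21

Enumerate traces; 24 have nonzero weight after conditioning:
  (Y=0, U=0, Z=0, X=0, W=2) weight 1/288
  (Y=0, U=0, Z=0, X=1, W=2) weight 1/144
  (Y=0, U=0, Z=1, X=0, W=1) weight 1/90
  (Y=0, U=0, Z=1, X=1, W=1) weight 1/45
  (Y=0, U=1, Z=0, X=0, W=2) weight 1/144
  (Y=0, U=1, Z=0, X=1, W=2) weight 1/72
  (Y=0, U=1, Z=1, X=0, W=1) weight 1/45
  (Y=0, U=1, Z=1, X=1, W=1) weight 2/45
  … 16 more
Group by W:
  weight(W=1) = 2/5
  weight(W=2) = 1/8
Total weight = 2/5 + 1/8 = 21/40
P(W=1 | obs) = 2/5 / 21/40 = 16/21
P(W=2 | obs) = 1/8 / 21/40 = 5/21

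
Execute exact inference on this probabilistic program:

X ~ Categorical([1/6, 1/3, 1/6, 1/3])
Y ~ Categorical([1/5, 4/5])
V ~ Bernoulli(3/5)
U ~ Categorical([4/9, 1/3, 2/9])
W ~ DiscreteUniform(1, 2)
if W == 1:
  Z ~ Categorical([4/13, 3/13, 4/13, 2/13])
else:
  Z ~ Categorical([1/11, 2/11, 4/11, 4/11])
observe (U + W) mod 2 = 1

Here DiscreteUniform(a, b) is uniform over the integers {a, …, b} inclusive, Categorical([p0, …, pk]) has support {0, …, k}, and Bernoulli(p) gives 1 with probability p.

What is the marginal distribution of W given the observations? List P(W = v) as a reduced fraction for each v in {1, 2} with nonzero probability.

P(W=1) = 2/3, P(W=2) = 1/3

Enumerate traces; 192 have nonzero weight after conditioning:
  (X=0, Y=0, V=0, U=0, W=1, Z=0) weight 8/8775
  (X=0, Y=0, V=0, U=0, W=1, Z=1) weight 2/2925
  (X=0, Y=0, V=0, U=0, W=1, Z=2) weight 8/8775
  (X=0, Y=0, V=0, U=0, W=1, Z=3) weight 4/8775
  (X=0, Y=0, V=0, U=1, W=2, Z=0) weight 1/4950
  (X=0, Y=0, V=0, U=1, W=2, Z=1) weight 1/2475
  (X=0, Y=0, V=0, U=1, W=2, Z=2) weight 2/2475
  (X=0, Y=0, V=0, U=1, W=2, Z=3) weight 2/2475
  … 184 more
Group by W:
  weight(W=1) = 1/3
  weight(W=2) = 1/6
Total weight = 1/3 + 1/6 = 1/2
P(W=1 | obs) = 1/3 / 1/2 = 2/3
P(W=2 | obs) = 1/6 / 1/2 = 1/3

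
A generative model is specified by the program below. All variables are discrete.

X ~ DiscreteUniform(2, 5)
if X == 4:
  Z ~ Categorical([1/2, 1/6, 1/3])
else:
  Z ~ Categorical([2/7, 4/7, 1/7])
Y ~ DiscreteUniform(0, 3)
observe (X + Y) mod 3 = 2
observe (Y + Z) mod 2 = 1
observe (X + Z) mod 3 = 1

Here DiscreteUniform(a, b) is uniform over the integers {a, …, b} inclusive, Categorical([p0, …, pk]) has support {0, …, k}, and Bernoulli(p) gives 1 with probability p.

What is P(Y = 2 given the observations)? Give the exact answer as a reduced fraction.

P(Y = 2 | obs) = 8/19

Enumerate traces; 4 have nonzero weight after conditioning:
  (X=2, Z=2, Y=3) weight 1/112
  (X=3, Z=1, Y=2) weight 1/28
  (X=4, Z=0, Y=1) weight 1/32
  (X=5, Z=2, Y=3) weight 1/112
Group by Y:
  weight(Y=1) = 1/32
  weight(Y=2) = 1/28
  weight(Y=3) = 1/56
Total weight = 1/32 + 1/28 + 1/56 = 19/224
P(Y=1 | obs) = 1/32 / 19/224 = 7/19
P(Y=2 | obs) = 1/28 / 19/224 = 8/19
P(Y=3 | obs) = 1/56 / 19/224 = 4/19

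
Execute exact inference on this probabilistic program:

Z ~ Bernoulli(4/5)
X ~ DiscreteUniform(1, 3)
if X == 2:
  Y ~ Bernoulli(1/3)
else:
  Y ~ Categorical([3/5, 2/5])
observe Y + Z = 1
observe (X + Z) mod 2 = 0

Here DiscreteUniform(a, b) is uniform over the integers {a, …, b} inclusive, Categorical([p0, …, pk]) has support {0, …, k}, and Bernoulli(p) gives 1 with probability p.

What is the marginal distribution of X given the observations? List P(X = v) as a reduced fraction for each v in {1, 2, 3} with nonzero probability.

Enumerate traces; 3 have nonzero weight after conditioning:
  (Z=0, X=2, Y=1) weight 1/45
  (Z=1, X=1, Y=0) weight 4/25
  (Z=1, X=3, Y=0) weight 4/25
Group by X:
  weight(X=1) = 4/25
  weight(X=2) = 1/45
  weight(X=3) = 4/25
Total weight = 4/25 + 1/45 + 4/25 = 77/225
P(X=1 | obs) = 4/25 / 77/225 = 36/77
P(X=2 | obs) = 1/45 / 77/225 = 5/77
P(X=3 | obs) = 4/25 / 77/225 = 36/77

P(X=1) = 36/77, P(X=2) = 5/77, P(X=3) = 36/77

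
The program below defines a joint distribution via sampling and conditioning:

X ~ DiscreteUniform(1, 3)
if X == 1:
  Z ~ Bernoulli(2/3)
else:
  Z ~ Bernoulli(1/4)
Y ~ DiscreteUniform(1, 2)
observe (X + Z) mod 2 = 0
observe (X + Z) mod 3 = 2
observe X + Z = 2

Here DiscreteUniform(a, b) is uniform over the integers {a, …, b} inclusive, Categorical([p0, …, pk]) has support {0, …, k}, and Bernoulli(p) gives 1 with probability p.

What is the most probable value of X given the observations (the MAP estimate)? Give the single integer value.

Enumerate traces; 4 have nonzero weight after conditioning:
  (X=1, Z=1, Y=1) weight 1/9
  (X=1, Z=1, Y=2) weight 1/9
  (X=2, Z=0, Y=1) weight 1/8
  (X=2, Z=0, Y=2) weight 1/8
Group by X:
  weight(X=1) = 2/9
  weight(X=2) = 1/4
Total weight = 2/9 + 1/4 = 17/36
P(X=1 | obs) = 2/9 / 17/36 = 8/17
P(X=2 | obs) = 1/4 / 17/36 = 9/17
argmax = 2

argmax_v P(X = v | obs) = 2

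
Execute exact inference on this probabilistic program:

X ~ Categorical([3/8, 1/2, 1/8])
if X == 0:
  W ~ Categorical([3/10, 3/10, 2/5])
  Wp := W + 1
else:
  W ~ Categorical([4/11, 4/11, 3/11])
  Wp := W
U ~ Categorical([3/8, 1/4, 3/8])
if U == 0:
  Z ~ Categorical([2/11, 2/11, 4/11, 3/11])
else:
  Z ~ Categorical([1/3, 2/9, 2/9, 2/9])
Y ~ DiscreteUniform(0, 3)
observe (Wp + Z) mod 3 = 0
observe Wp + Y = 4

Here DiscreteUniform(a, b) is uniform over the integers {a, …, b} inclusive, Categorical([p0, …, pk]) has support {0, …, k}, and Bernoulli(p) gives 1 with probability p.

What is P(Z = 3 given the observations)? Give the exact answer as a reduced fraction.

P(Z = 3 | obs) = 1146/7279

Enumerate traces; 24 have nonzero weight after conditioning:
  (X=0, W=0, U=0, Z=2, Y=3) weight 27/7040
  (X=0, W=0, U=1, Z=2, Y=3) weight 1/640
  (X=0, W=0, U=2, Z=2, Y=3) weight 3/1280
  (X=0, W=1, U=0, Z=1, Y=2) weight 27/14080
  (X=0, W=1, U=1, Z=1, Y=2) weight 1/640
  (X=0, W=1, U=2, Z=1, Y=2) weight 3/1280
  (X=0, W=2, U=0, Z=0, Y=1) weight 9/3520
  (X=0, W=2, U=0, Z=3, Y=1) weight 27/7040
  … 16 more
Group by Z:
  weight(Z=0) = 73/7040
  weight(Z=1) = 3403/232320
  weight(Z=2) = 32591/1393920
  weight(Z=3) = 191/21120
Total weight = 73/7040 + 3403/232320 + 32591/1393920 + 191/21120 = 7279/126720
P(Z=0 | obs) = 73/7040 / 7279/126720 = 1314/7279
P(Z=1 | obs) = 3403/232320 / 7279/126720 = 20418/80069
P(Z=2 | obs) = 32591/1393920 / 7279/126720 = 32591/80069
P(Z=3 | obs) = 191/21120 / 7279/126720 = 1146/7279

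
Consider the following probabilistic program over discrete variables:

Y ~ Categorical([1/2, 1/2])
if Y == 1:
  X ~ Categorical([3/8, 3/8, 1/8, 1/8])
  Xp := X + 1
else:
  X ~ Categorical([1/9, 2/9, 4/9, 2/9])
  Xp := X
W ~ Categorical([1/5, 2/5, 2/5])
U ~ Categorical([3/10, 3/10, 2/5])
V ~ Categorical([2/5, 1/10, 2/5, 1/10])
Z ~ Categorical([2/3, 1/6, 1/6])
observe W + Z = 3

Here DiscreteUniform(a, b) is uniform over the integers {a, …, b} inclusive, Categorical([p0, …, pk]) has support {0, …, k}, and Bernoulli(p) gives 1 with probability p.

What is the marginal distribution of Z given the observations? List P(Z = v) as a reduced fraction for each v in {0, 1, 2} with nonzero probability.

Enumerate traces; 192 have nonzero weight after conditioning:
  (Y=0, X=0, W=1, U=0, V=0, Z=2) weight 1/2250
  (Y=0, X=0, W=1, U=0, V=1, Z=2) weight 1/9000
  (Y=0, X=0, W=1, U=0, V=2, Z=2) weight 1/2250
  (Y=0, X=0, W=1, U=0, V=3, Z=2) weight 1/9000
  (Y=0, X=0, W=1, U=1, V=0, Z=2) weight 1/2250
  (Y=0, X=0, W=1, U=1, V=1, Z=2) weight 1/9000
  (Y=0, X=0, W=1, U=1, V=2, Z=2) weight 1/2250
  (Y=0, X=0, W=1, U=1, V=3, Z=2) weight 1/9000
  (Y=0, X=0, W=2, U=0, V=0, Z=1) weight 1/2250
  … 183 more
Group by Z:
  weight(Z=1) = 1/15
  weight(Z=2) = 1/15
Total weight = 1/15 + 1/15 = 2/15
P(Z=1 | obs) = 1/15 / 2/15 = 1/2
P(Z=2 | obs) = 1/15 / 2/15 = 1/2

P(Z=1) = 1/2, P(Z=2) = 1/2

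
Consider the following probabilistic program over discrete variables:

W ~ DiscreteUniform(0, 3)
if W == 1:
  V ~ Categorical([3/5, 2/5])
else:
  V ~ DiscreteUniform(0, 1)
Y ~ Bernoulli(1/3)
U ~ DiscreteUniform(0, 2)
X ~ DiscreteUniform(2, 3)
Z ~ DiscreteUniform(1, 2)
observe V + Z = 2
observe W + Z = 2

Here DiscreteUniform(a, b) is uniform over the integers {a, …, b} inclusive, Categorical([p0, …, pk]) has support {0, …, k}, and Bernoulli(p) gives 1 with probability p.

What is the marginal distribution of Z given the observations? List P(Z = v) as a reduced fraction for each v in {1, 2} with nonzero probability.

P(Z=1) = 4/9, P(Z=2) = 5/9

Enumerate traces; 24 have nonzero weight after conditioning:
  (W=0, V=0, Y=0, U=0, X=2, Z=2) weight 1/144
  (W=0, V=0, Y=0, U=0, X=3, Z=2) weight 1/144
  (W=0, V=0, Y=0, U=1, X=2, Z=2) weight 1/144
  (W=0, V=0, Y=0, U=1, X=3, Z=2) weight 1/144
  (W=0, V=0, Y=0, U=2, X=2, Z=2) weight 1/144
  (W=0, V=0, Y=0, U=2, X=3, Z=2) weight 1/144
  (W=0, V=0, Y=1, U=0, X=2, Z=2) weight 1/288
  (W=0, V=0, Y=1, U=0, X=3, Z=2) weight 1/288
  (W=1, V=1, Y=0, U=0, X=2, Z=1) weight 1/180
  … 15 more
Group by Z:
  weight(Z=1) = 1/20
  weight(Z=2) = 1/16
Total weight = 1/20 + 1/16 = 9/80
P(Z=1 | obs) = 1/20 / 9/80 = 4/9
P(Z=2 | obs) = 1/16 / 9/80 = 5/9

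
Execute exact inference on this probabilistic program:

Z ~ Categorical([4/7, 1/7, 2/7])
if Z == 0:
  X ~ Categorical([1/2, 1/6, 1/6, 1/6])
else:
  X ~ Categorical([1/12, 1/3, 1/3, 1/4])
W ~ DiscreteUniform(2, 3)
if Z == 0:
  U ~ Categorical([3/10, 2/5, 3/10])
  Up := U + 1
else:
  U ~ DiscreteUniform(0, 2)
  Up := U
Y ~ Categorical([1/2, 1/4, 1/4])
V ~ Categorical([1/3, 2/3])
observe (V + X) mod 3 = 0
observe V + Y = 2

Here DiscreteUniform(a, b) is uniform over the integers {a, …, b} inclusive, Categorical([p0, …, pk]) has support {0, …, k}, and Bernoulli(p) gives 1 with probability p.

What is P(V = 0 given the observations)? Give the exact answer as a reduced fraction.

Enumerate traces; 54 have nonzero weight after conditioning:
  (Z=0, X=0, W=2, U=0, Y=2, V=0) weight 1/280
  (Z=0, X=0, W=2, U=1, Y=2, V=0) weight 1/210
  (Z=0, X=0, W=2, U=2, Y=2, V=0) weight 1/280
  (Z=0, X=0, W=3, U=0, Y=2, V=0) weight 1/280
  (Z=0, X=0, W=3, U=1, Y=2, V=0) weight 1/210
  (Z=0, X=0, W=3, U=2, Y=2, V=0) weight 1/280
  (Z=0, X=2, W=2, U=0, Y=1, V=1) weight 1/420
  (Z=0, X=2, W=2, U=1, Y=1, V=1) weight 1/315
  … 46 more
Group by V:
  weight(V=0) = 11/252
  weight(V=1) = 5/126
Total weight = 11/252 + 5/126 = 1/12
P(V=0 | obs) = 11/252 / 1/12 = 11/21
P(V=1 | obs) = 5/126 / 1/12 = 10/21

P(V = 0 | obs) = 11/21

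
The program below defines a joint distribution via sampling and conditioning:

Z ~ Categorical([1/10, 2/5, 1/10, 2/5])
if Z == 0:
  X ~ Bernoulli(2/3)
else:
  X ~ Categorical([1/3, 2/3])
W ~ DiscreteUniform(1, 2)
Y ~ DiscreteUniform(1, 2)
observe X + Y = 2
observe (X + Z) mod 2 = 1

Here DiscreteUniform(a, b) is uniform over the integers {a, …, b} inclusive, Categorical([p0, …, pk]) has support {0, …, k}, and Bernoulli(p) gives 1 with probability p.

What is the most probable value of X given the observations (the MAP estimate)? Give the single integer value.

argmax_v P(X = v | obs) = 0

Enumerate traces; 8 have nonzero weight after conditioning:
  (Z=0, X=1, W=1, Y=1) weight 1/60
  (Z=0, X=1, W=2, Y=1) weight 1/60
  (Z=1, X=0, W=1, Y=2) weight 1/30
  (Z=1, X=0, W=2, Y=2) weight 1/30
  (Z=2, X=1, W=1, Y=1) weight 1/60
  (Z=2, X=1, W=2, Y=1) weight 1/60
  (Z=3, X=0, W=1, Y=2) weight 1/30
  (Z=3, X=0, W=2, Y=2) weight 1/30
Group by X:
  weight(X=0) = 2/15
  weight(X=1) = 1/15
Total weight = 2/15 + 1/15 = 1/5
P(X=0 | obs) = 2/15 / 1/5 = 2/3
P(X=1 | obs) = 1/15 / 1/5 = 1/3
argmax = 0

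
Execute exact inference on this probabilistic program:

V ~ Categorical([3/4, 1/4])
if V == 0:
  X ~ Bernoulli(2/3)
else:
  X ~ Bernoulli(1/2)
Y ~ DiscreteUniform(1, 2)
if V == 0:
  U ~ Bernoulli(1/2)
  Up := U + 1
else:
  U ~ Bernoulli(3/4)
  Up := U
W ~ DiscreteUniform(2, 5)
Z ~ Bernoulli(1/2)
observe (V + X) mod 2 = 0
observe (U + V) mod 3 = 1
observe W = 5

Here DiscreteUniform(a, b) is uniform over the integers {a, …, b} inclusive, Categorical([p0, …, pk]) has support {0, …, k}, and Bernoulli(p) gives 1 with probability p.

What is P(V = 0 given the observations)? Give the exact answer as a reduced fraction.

P(V = 0 | obs) = 4/5

Enumerate traces; 8 have nonzero weight after conditioning:
  (V=0, X=0, Y=1, U=1, W=5, Z=0) weight 1/128
  (V=0, X=0, Y=1, U=1, W=5, Z=1) weight 1/128
  (V=0, X=0, Y=2, U=1, W=5, Z=0) weight 1/128
  (V=0, X=0, Y=2, U=1, W=5, Z=1) weight 1/128
  (V=1, X=1, Y=1, U=0, W=5, Z=0) weight 1/512
  (V=1, X=1, Y=1, U=0, W=5, Z=1) weight 1/512
  (V=1, X=1, Y=2, U=0, W=5, Z=0) weight 1/512
  (V=1, X=1, Y=2, U=0, W=5, Z=1) weight 1/512
Group by V:
  weight(V=0) = 1/32
  weight(V=1) = 1/128
Total weight = 1/32 + 1/128 = 5/128
P(V=0 | obs) = 1/32 / 5/128 = 4/5
P(V=1 | obs) = 1/128 / 5/128 = 1/5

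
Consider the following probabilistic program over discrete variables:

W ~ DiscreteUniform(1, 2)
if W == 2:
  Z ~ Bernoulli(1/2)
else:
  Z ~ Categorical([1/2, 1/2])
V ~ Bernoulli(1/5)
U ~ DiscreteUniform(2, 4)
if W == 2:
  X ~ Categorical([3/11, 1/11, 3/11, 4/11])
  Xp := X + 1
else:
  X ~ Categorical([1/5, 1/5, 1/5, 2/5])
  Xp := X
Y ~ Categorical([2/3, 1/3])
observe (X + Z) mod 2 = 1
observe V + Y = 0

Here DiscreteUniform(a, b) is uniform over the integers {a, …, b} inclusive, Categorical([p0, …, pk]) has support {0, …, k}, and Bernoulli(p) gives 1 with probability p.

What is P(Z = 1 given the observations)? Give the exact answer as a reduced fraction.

Enumerate traces; 24 have nonzero weight after conditioning:
  (W=1, Z=0, V=0, U=2, X=1, Y=0) weight 2/225
  (W=1, Z=0, V=0, U=2, X=3, Y=0) weight 4/225
  (W=1, Z=0, V=0, U=3, X=1, Y=0) weight 2/225
  (W=1, Z=0, V=0, U=3, X=3, Y=0) weight 4/225
  (W=1, Z=0, V=0, U=4, X=1, Y=0) weight 2/225
  (W=1, Z=0, V=0, U=4, X=3, Y=0) weight 4/225
  (W=1, Z=1, V=0, U=2, X=0, Y=0) weight 2/225
  (W=1, Z=1, V=0, U=2, X=2, Y=0) weight 2/225
  … 16 more
Group by Z:
  weight(Z=0) = 116/825
  weight(Z=1) = 104/825
Total weight = 116/825 + 104/825 = 4/15
P(Z=0 | obs) = 116/825 / 4/15 = 29/55
P(Z=1 | obs) = 104/825 / 4/15 = 26/55

P(Z = 1 | obs) = 26/55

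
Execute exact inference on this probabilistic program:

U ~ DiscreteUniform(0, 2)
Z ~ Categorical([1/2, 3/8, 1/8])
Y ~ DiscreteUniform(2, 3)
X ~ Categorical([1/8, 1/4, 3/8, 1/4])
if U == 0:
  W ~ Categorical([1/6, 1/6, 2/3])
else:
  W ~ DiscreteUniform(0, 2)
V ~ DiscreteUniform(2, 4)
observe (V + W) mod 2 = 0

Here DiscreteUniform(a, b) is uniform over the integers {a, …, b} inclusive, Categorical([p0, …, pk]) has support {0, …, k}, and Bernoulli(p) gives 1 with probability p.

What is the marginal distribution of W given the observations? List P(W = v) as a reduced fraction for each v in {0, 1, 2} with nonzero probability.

P(W=0) = 10/31, P(W=1) = 5/31, P(W=2) = 16/31

Enumerate traces; 360 have nonzero weight after conditioning:
  (U=0, Z=0, Y=2, X=0, W=0, V=2) weight 1/1728
  (U=0, Z=0, Y=2, X=0, W=0, V=4) weight 1/1728
  (U=0, Z=0, Y=2, X=0, W=1, V=3) weight 1/1728
  (U=0, Z=0, Y=2, X=0, W=2, V=2) weight 1/432
  (U=0, Z=0, Y=2, X=0, W=2, V=4) weight 1/432
  (U=0, Z=0, Y=2, X=1, W=0, V=2) weight 1/864
  (U=0, Z=0, Y=2, X=1, W=0, V=4) weight 1/864
  (U=0, Z=0, Y=2, X=1, W=1, V=3) weight 1/864
  … 352 more
Group by W:
  weight(W=0) = 5/27
  weight(W=1) = 5/54
  weight(W=2) = 8/27
Total weight = 5/27 + 5/54 + 8/27 = 31/54
P(W=0 | obs) = 5/27 / 31/54 = 10/31
P(W=1 | obs) = 5/54 / 31/54 = 5/31
P(W=2 | obs) = 8/27 / 31/54 = 16/31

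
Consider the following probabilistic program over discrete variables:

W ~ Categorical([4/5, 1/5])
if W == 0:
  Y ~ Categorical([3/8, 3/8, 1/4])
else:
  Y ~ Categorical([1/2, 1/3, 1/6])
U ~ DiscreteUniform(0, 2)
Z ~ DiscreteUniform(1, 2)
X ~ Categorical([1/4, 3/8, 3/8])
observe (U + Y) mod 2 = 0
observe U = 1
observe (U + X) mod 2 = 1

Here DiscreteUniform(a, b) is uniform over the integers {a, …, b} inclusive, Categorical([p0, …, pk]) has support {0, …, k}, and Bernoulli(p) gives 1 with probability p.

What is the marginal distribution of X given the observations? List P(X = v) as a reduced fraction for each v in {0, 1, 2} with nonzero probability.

Enumerate traces; 8 have nonzero weight after conditioning:
  (W=0, Y=1, U=1, Z=1, X=0) weight 1/80
  (W=0, Y=1, U=1, Z=1, X=2) weight 3/160
  (W=0, Y=1, U=1, Z=2, X=0) weight 1/80
  (W=0, Y=1, U=1, Z=2, X=2) weight 3/160
  (W=1, Y=1, U=1, Z=1, X=0) weight 1/360
  (W=1, Y=1, U=1, Z=1, X=2) weight 1/240
  (W=1, Y=1, U=1, Z=2, X=0) weight 1/360
  (W=1, Y=1, U=1, Z=2, X=2) weight 1/240
Group by X:
  weight(X=0) = 11/360
  weight(X=2) = 11/240
Total weight = 11/360 + 11/240 = 11/144
P(X=0 | obs) = 11/360 / 11/144 = 2/5
P(X=2 | obs) = 11/240 / 11/144 = 3/5

P(X=0) = 2/5, P(X=2) = 3/5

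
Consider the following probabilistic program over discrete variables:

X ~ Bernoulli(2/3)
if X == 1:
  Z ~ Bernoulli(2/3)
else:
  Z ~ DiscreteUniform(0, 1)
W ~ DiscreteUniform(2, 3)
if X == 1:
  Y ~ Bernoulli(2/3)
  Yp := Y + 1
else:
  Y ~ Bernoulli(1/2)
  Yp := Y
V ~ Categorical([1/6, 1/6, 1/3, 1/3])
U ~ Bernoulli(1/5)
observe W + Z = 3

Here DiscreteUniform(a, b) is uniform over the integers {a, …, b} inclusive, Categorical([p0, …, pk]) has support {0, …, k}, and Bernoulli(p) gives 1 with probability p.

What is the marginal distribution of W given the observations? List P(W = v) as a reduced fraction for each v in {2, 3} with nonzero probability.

P(W=2) = 11/18, P(W=3) = 7/18

Enumerate traces; 64 have nonzero weight after conditioning:
  (X=0, Z=0, W=3, Y=0, V=0, U=0) weight 1/180
  (X=0, Z=0, W=3, Y=0, V=0, U=1) weight 1/720
  (X=0, Z=0, W=3, Y=0, V=1, U=0) weight 1/180
  (X=0, Z=0, W=3, Y=0, V=1, U=1) weight 1/720
  (X=0, Z=0, W=3, Y=0, V=2, U=0) weight 1/90
  (X=0, Z=0, W=3, Y=0, V=2, U=1) weight 1/360
  (X=0, Z=0, W=3, Y=0, V=3, U=0) weight 1/90
  (X=0, Z=0, W=3, Y=0, V=3, U=1) weight 1/360
  (X=0, Z=1, W=2, Y=0, V=0, U=0) weight 1/180
  … 55 more
Group by W:
  weight(W=2) = 11/36
  weight(W=3) = 7/36
Total weight = 11/36 + 7/36 = 1/2
P(W=2 | obs) = 11/36 / 1/2 = 11/18
P(W=3 | obs) = 7/36 / 1/2 = 7/18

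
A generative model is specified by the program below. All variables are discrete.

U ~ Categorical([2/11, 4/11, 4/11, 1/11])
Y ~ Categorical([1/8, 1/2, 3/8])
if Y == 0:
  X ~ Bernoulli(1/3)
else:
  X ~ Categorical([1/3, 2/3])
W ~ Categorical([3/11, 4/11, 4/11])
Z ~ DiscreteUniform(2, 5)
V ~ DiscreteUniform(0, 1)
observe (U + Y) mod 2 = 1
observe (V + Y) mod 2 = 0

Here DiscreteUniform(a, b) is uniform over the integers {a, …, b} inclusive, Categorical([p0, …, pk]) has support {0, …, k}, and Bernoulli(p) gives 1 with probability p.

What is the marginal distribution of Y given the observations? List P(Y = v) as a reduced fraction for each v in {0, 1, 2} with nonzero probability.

P(Y=0) = 5/44, P(Y=1) = 6/11, P(Y=2) = 15/44

Enumerate traces; 144 have nonzero weight after conditioning:
  (U=0, Y=1, X=0, W=0, Z=2, V=1) weight 1/968
  (U=0, Y=1, X=0, W=0, Z=3, V=1) weight 1/968
  (U=0, Y=1, X=0, W=0, Z=4, V=1) weight 1/968
  (U=0, Y=1, X=0, W=0, Z=5, V=1) weight 1/968
  (U=0, Y=1, X=0, W=1, Z=2, V=1) weight 1/726
  (U=0, Y=1, X=0, W=1, Z=3, V=1) weight 1/726
  (U=0, Y=1, X=0, W=1, Z=4, V=1) weight 1/726
  (U=0, Y=1, X=0, W=1, Z=5, V=1) weight 1/726
  (U=1, Y=0, X=0, W=0, Z=2, V=0) weight 1/968
  (U=1, Y=2, X=0, W=0, Z=2, V=0) weight 3/1936
  … 134 more
Group by Y:
  weight(Y=0) = 5/176
  weight(Y=1) = 3/22
  weight(Y=2) = 15/176
Total weight = 5/176 + 3/22 + 15/176 = 1/4
P(Y=0 | obs) = 5/176 / 1/4 = 5/44
P(Y=1 | obs) = 3/22 / 1/4 = 6/11
P(Y=2 | obs) = 15/176 / 1/4 = 15/44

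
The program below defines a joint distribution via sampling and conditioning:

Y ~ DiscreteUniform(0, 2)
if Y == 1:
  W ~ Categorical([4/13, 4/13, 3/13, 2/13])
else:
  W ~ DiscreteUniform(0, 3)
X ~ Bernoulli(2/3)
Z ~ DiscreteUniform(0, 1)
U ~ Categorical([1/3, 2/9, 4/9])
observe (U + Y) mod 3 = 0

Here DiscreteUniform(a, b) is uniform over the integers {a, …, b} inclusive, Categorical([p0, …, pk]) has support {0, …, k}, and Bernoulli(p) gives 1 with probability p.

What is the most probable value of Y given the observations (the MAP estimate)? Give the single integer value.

argmax_v P(Y = v | obs) = 1

Enumerate traces; 48 have nonzero weight after conditioning:
  (Y=0, W=0, X=0, Z=0, U=0) weight 1/216
  (Y=0, W=0, X=0, Z=1, U=0) weight 1/216
  (Y=0, W=0, X=1, Z=0, U=0) weight 1/108
  (Y=0, W=0, X=1, Z=1, U=0) weight 1/108
  (Y=0, W=1, X=0, Z=0, U=0) weight 1/216
  (Y=0, W=1, X=0, Z=1, U=0) weight 1/216
  (Y=0, W=1, X=1, Z=0, U=0) weight 1/108
  (Y=0, W=1, X=1, Z=1, U=0) weight 1/108
  (Y=1, W=0, X=0, Z=0, U=2) weight 8/1053
  (Y=2, W=0, X=0, Z=0, U=1) weight 1/324
  … 38 more
Group by Y:
  weight(Y=0) = 1/9
  weight(Y=1) = 4/27
  weight(Y=2) = 2/27
Total weight = 1/9 + 4/27 + 2/27 = 1/3
P(Y=0 | obs) = 1/9 / 1/3 = 1/3
P(Y=1 | obs) = 4/27 / 1/3 = 4/9
P(Y=2 | obs) = 2/27 / 1/3 = 2/9
argmax = 1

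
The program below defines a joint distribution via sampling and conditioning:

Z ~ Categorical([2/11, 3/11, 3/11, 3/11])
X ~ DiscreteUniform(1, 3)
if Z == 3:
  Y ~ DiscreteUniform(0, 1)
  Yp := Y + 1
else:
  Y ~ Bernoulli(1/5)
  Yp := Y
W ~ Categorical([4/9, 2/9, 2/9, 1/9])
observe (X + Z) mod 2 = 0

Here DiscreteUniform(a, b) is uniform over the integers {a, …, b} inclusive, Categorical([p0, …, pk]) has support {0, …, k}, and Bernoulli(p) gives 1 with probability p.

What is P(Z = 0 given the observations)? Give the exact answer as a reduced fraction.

P(Z = 0 | obs) = 2/17

Enumerate traces; 48 have nonzero weight after conditioning:
  (Z=0, X=2, Y=0, W=0) weight 32/1485
  (Z=0, X=2, Y=0, W=1) weight 16/1485
  (Z=0, X=2, Y=0, W=2) weight 16/1485
  (Z=0, X=2, Y=0, W=3) weight 8/1485
  (Z=0, X=2, Y=1, W=0) weight 8/1485
  (Z=0, X=2, Y=1, W=1) weight 4/1485
  (Z=0, X=2, Y=1, W=2) weight 4/1485
  (Z=0, X=2, Y=1, W=3) weight 2/1485
  (Z=1, X=1, Y=0, W=0) weight 16/495
  (Z=2, X=2, Y=0, W=0) weight 16/495
  … 38 more
Group by Z:
  weight(Z=0) = 2/33
  weight(Z=1) = 2/11
  weight(Z=2) = 1/11
  weight(Z=3) = 2/11
Total weight = 2/33 + 2/11 + 1/11 + 2/11 = 17/33
P(Z=0 | obs) = 2/33 / 17/33 = 2/17
P(Z=1 | obs) = 2/11 / 17/33 = 6/17
P(Z=2 | obs) = 1/11 / 17/33 = 3/17
P(Z=3 | obs) = 2/11 / 17/33 = 6/17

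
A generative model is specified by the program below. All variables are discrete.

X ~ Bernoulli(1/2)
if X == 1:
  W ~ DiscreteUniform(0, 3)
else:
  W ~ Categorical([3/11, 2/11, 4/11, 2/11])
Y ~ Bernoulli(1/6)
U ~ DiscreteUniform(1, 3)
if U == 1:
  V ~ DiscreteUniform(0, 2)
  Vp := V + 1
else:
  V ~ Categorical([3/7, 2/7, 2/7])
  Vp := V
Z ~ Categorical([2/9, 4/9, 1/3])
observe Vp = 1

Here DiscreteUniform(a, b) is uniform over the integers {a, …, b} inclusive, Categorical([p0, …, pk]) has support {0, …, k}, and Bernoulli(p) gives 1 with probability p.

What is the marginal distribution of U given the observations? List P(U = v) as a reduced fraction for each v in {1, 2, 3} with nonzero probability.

P(U=1) = 7/19, P(U=2) = 6/19, P(U=3) = 6/19

Enumerate traces; 144 have nonzero weight after conditioning:
  (X=0, W=0, Y=0, U=1, V=0, Z=0) weight 5/1782
  (X=0, W=0, Y=0, U=1, V=0, Z=1) weight 5/891
  (X=0, W=0, Y=0, U=1, V=0, Z=2) weight 5/1188
  (X=0, W=0, Y=0, U=2, V=1, Z=0) weight 5/2079
  (X=0, W=0, Y=0, U=2, V=1, Z=1) weight 10/2079
  (X=0, W=0, Y=0, U=2, V=1, Z=2) weight 5/1386
  (X=0, W=0, Y=0, U=3, V=1, Z=0) weight 5/2079
  (X=0, W=0, Y=0, U=3, V=1, Z=1) weight 10/2079
  … 136 more
Group by U:
  weight(U=1) = 1/9
  weight(U=2) = 2/21
  weight(U=3) = 2/21
Total weight = 1/9 + 2/21 + 2/21 = 19/63
P(U=1 | obs) = 1/9 / 19/63 = 7/19
P(U=2 | obs) = 2/21 / 19/63 = 6/19
P(U=3 | obs) = 2/21 / 19/63 = 6/19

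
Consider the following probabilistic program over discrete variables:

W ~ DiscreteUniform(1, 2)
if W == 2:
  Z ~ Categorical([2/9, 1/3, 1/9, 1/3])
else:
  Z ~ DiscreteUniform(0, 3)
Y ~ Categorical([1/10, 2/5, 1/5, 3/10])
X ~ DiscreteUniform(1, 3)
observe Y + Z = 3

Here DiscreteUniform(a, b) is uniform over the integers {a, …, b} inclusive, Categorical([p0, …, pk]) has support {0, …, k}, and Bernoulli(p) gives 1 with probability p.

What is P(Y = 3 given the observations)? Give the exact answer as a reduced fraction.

P(Y = 3 | obs) = 51/166

Enumerate traces; 24 have nonzero weight after conditioning:
  (W=1, Z=0, Y=3, X=1) weight 1/80
  (W=1, Z=0, Y=3, X=2) weight 1/80
  (W=1, Z=0, Y=3, X=3) weight 1/80
  (W=1, Z=1, Y=2, X=1) weight 1/120
  (W=1, Z=1, Y=2, X=2) weight 1/120
  (W=1, Z=1, Y=2, X=3) weight 1/120
  (W=1, Z=2, Y=1, X=1) weight 1/60
  (W=1, Z=2, Y=1, X=2) weight 1/60
  (W=1, Z=3, Y=0, X=1) weight 1/240
  … 15 more
Group by Y:
  weight(Y=0) = 7/240
  weight(Y=1) = 13/180
  weight(Y=2) = 7/120
  weight(Y=3) = 17/240
Total weight = 7/240 + 13/180 + 7/120 + 17/240 = 83/360
P(Y=0 | obs) = 7/240 / 83/360 = 21/166
P(Y=1 | obs) = 13/180 / 83/360 = 26/83
P(Y=2 | obs) = 7/120 / 83/360 = 21/83
P(Y=3 | obs) = 17/240 / 83/360 = 51/166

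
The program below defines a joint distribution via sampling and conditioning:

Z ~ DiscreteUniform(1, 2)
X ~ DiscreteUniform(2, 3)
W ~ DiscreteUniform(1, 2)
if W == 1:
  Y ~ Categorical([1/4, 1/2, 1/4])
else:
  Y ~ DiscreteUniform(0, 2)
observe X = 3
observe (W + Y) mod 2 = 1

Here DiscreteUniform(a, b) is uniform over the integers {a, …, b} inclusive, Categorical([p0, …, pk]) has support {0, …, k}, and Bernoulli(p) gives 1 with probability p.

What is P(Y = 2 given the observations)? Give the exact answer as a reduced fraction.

P(Y = 2 | obs) = 3/10

Enumerate traces; 6 have nonzero weight after conditioning:
  (Z=1, X=3, W=1, Y=0) weight 1/32
  (Z=1, X=3, W=1, Y=2) weight 1/32
  (Z=1, X=3, W=2, Y=1) weight 1/24
  (Z=2, X=3, W=1, Y=0) weight 1/32
  (Z=2, X=3, W=1, Y=2) weight 1/32
  (Z=2, X=3, W=2, Y=1) weight 1/24
Group by Y:
  weight(Y=0) = 1/16
  weight(Y=1) = 1/12
  weight(Y=2) = 1/16
Total weight = 1/16 + 1/12 + 1/16 = 5/24
P(Y=0 | obs) = 1/16 / 5/24 = 3/10
P(Y=1 | obs) = 1/12 / 5/24 = 2/5
P(Y=2 | obs) = 1/16 / 5/24 = 3/10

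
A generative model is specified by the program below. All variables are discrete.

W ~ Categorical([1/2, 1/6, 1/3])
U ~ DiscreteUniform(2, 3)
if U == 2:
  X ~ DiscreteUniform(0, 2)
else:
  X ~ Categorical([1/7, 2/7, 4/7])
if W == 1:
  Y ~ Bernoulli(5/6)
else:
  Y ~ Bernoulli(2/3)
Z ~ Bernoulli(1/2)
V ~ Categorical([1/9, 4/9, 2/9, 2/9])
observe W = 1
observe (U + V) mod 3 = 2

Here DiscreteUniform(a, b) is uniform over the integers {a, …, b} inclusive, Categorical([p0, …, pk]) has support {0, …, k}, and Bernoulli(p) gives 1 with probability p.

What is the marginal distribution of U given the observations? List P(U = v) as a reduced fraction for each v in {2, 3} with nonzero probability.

Enumerate traces; 36 have nonzero weight after conditioning:
  (W=1, U=2, X=0, Y=0, Z=0, V=0) weight 1/3888
  (W=1, U=2, X=0, Y=0, Z=0, V=3) weight 1/1944
  (W=1, U=2, X=0, Y=0, Z=1, V=0) weight 1/3888
  (W=1, U=2, X=0, Y=0, Z=1, V=3) weight 1/1944
  (W=1, U=2, X=0, Y=1, Z=0, V=0) weight 5/3888
  (W=1, U=2, X=0, Y=1, Z=0, V=3) weight 5/1944
  (W=1, U=2, X=0, Y=1, Z=1, V=0) weight 5/3888
  (W=1, U=2, X=0, Y=1, Z=1, V=3) weight 5/1944
  (W=1, U=3, X=0, Y=0, Z=0, V=2) weight 1/4536
  … 27 more
Group by U:
  weight(U=2) = 1/36
  weight(U=3) = 1/54
Total weight = 1/36 + 1/54 = 5/108
P(U=2 | obs) = 1/36 / 5/108 = 3/5
P(U=3 | obs) = 1/54 / 5/108 = 2/5

P(U=2) = 3/5, P(U=3) = 2/5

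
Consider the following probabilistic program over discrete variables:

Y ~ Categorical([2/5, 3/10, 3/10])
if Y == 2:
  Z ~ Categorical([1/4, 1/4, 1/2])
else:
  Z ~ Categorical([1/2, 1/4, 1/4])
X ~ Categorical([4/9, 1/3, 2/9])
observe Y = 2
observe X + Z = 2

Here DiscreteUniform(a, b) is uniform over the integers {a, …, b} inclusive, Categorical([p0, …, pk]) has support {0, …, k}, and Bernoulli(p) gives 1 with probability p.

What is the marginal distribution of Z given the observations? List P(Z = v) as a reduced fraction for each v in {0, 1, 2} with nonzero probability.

P(Z=0) = 2/13, P(Z=1) = 3/13, P(Z=2) = 8/13

Enumerate traces; 3 have nonzero weight after conditioning:
  (Y=2, Z=0, X=2) weight 1/60
  (Y=2, Z=1, X=1) weight 1/40
  (Y=2, Z=2, X=0) weight 1/15
Group by Z:
  weight(Z=0) = 1/60
  weight(Z=1) = 1/40
  weight(Z=2) = 1/15
Total weight = 1/60 + 1/40 + 1/15 = 13/120
P(Z=0 | obs) = 1/60 / 13/120 = 2/13
P(Z=1 | obs) = 1/40 / 13/120 = 3/13
P(Z=2 | obs) = 1/15 / 13/120 = 8/13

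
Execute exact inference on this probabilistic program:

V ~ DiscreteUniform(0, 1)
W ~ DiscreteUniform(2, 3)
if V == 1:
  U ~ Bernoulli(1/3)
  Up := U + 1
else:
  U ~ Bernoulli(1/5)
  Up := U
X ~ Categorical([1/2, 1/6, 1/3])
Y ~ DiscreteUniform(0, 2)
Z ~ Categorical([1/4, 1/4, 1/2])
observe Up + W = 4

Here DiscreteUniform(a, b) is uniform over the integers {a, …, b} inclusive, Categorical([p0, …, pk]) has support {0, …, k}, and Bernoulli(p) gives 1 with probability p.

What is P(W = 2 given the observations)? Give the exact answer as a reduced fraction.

P(W = 2 | obs) = 5/18

Enumerate traces; 81 have nonzero weight after conditioning:
  (V=0, W=3, U=1, X=0, Y=0, Z=0) weight 1/480
  (V=0, W=3, U=1, X=0, Y=0, Z=1) weight 1/480
  (V=0, W=3, U=1, X=0, Y=0, Z=2) weight 1/240
  (V=0, W=3, U=1, X=0, Y=1, Z=0) weight 1/480
  (V=0, W=3, U=1, X=0, Y=1, Z=1) weight 1/480
  (V=0, W=3, U=1, X=0, Y=1, Z=2) weight 1/240
  (V=0, W=3, U=1, X=0, Y=2, Z=0) weight 1/480
  (V=0, W=3, U=1, X=0, Y=2, Z=1) weight 1/480
  (V=1, W=2, U=1, X=0, Y=0, Z=0) weight 1/288
  … 72 more
Group by W:
  weight(W=2) = 1/12
  weight(W=3) = 13/60
Total weight = 1/12 + 13/60 = 3/10
P(W=2 | obs) = 1/12 / 3/10 = 5/18
P(W=3 | obs) = 13/60 / 3/10 = 13/18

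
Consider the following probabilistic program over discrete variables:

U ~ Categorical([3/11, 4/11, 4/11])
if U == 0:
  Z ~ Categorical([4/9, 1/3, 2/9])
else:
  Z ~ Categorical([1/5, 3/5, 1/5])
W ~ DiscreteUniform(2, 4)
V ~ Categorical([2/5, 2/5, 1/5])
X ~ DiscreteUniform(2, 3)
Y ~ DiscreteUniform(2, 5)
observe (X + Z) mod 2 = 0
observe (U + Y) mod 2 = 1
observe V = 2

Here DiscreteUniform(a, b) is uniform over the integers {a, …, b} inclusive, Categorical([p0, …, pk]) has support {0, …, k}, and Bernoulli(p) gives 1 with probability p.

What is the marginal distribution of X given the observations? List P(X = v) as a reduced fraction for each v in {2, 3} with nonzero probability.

P(X=2) = 26/55, P(X=3) = 29/55

Enumerate traces; 54 have nonzero weight after conditioning:
  (U=0, Z=0, W=2, V=2, X=2, Y=3) weight 1/990
  (U=0, Z=0, W=2, V=2, X=2, Y=5) weight 1/990
  (U=0, Z=0, W=3, V=2, X=2, Y=3) weight 1/990
  (U=0, Z=0, W=3, V=2, X=2, Y=5) weight 1/990
  (U=0, Z=0, W=4, V=2, X=2, Y=3) weight 1/990
  (U=0, Z=0, W=4, V=2, X=2, Y=5) weight 1/990
  (U=0, Z=1, W=2, V=2, X=3, Y=3) weight 1/1320
  (U=0, Z=1, W=2, V=2, X=3, Y=5) weight 1/1320
  … 46 more
Group by X:
  weight(X=2) = 13/550
  weight(X=3) = 29/1100
Total weight = 13/550 + 29/1100 = 1/20
P(X=2 | obs) = 13/550 / 1/20 = 26/55
P(X=3 | obs) = 29/1100 / 1/20 = 29/55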